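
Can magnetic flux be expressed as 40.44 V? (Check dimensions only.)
No

magnetic flux has SI base units: kg * m^2 / (A * s^2)
V does NOT reduce to kg * m^2 / (A * s^2); a valid unit for magnetic flux would be e.g. Wb.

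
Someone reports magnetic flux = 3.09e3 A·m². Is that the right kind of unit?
No

magnetic flux has SI base units: kg * m^2 / (A * s^2)
A·m² does NOT reduce to kg * m^2 / (A * s^2); a valid unit for magnetic flux would be e.g. Wb.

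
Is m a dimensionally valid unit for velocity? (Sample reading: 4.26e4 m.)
No

velocity has SI base units: m / s
m does NOT reduce to m / s; a valid unit for velocity would be e.g. m/s.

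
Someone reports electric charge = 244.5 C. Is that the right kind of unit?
Yes

electric charge has SI base units: A * s
C reduces to the same SI base units, so it is a valid unit for electric charge.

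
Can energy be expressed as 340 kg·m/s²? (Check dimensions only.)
No

energy has SI base units: kg * m^2 / s^2
kg·m/s² does NOT reduce to kg * m^2 / s^2; a valid unit for energy would be e.g. J.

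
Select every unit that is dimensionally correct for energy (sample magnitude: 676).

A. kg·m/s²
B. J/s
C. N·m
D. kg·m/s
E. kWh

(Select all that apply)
C, E

energy has SI base units: kg * m^2 / s^2

Checking each option against kg * m^2 / s^2:
  A. kg·m/s²: ✗ does not match
  B. J/s: ✗ does not match
  C. N·m: ✓ matches
  D. kg·m/s: ✗ does not match
  E. kWh: ✓ matches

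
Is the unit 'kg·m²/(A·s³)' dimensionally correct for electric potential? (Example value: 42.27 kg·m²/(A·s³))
Yes

electric potential has SI base units: kg * m^2 / (A * s^3)
kg·m²/(A·s³) reduces to the same SI base units, so it is a valid unit for electric potential.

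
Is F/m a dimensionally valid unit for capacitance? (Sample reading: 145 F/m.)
No

capacitance has SI base units: A^2 * s^4 / (kg * m^2)
F/m does NOT reduce to A^2 * s^4 / (kg * m^2); a valid unit for capacitance would be e.g. F.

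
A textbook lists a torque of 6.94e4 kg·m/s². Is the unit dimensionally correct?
No

torque has SI base units: kg * m^2 / s^2
kg·m/s² does NOT reduce to kg * m^2 / s^2; a valid unit for torque would be e.g. N·m.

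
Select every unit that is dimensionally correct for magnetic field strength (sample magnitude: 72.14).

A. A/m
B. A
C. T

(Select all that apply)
A

magnetic field strength has SI base units: A / m

Checking each option against A / m:
  A. A/m: ✓ matches
  B. A: ✗ does not match
  C. T: ✗ does not match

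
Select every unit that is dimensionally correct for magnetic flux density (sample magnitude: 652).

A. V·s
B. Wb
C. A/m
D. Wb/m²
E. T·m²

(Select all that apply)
D

magnetic flux density has SI base units: kg / (A * s^2)

Checking each option against kg / (A * s^2):
  A. V·s: ✗ does not match
  B. Wb: ✗ does not match
  C. A/m: ✗ does not match
  D. Wb/m²: ✓ matches
  E. T·m²: ✗ does not match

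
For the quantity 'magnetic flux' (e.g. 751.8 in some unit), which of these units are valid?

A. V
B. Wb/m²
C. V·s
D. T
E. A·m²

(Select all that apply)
C

magnetic flux has SI base units: kg * m^2 / (A * s^2)

Checking each option against kg * m^2 / (A * s^2):
  A. V: ✗ does not match
  B. Wb/m²: ✗ does not match
  C. V·s: ✓ matches
  D. T: ✗ does not match
  E. A·m²: ✗ does not match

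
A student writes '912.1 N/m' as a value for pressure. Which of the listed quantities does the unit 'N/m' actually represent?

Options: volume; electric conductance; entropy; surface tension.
surface tension

pressure should have units dimensionally equivalent to kg / (m * s^2) (e.g. Pa).
The given unit 'N/m' reduces to kg / s^2. Of the listed options, that is the dimensionality of surface tension.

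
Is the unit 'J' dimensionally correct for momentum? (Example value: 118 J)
No

momentum has SI base units: kg * m / s
J does NOT reduce to kg * m / s; a valid unit for momentum would be e.g. kg·m/s.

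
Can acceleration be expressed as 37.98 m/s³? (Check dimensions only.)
No

acceleration has SI base units: m / s^2
m/s³ does NOT reduce to m / s^2; a valid unit for acceleration would be e.g. m/s².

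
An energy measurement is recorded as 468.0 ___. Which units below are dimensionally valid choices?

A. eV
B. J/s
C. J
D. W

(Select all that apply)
A, C

energy has SI base units: kg * m^2 / s^2

Checking each option against kg * m^2 / s^2:
  A. eV: ✓ matches
  B. J/s: ✗ does not match
  C. J: ✓ matches
  D. W: ✗ does not match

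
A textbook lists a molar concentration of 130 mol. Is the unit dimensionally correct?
No

molar concentration has SI base units: mol / m^3
mol does NOT reduce to mol / m^3; a valid unit for molar concentration would be e.g. mol/m³.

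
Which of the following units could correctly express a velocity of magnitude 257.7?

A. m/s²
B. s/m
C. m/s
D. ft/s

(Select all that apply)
C, D

velocity has SI base units: m / s

Checking each option against m / s:
  A. m/s²: ✗ does not match
  B. s/m: ✗ does not match
  C. m/s: ✓ matches
  D. ft/s: ✓ matches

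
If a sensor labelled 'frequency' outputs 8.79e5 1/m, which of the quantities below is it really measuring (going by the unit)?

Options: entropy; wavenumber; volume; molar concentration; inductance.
wavenumber

frequency should have units dimensionally equivalent to 1 / s (e.g. Hz).
The given unit '1/m' reduces to 1 / m. Of the listed options, that is the dimensionality of wavenumber.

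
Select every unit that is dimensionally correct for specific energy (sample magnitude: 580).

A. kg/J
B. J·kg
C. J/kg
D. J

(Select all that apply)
C

specific energy has SI base units: m^2 / s^2

Checking each option against m^2 / s^2:
  A. kg/J: ✗ does not match
  B. J·kg: ✗ does not match
  C. J/kg: ✓ matches
  D. J: ✗ does not match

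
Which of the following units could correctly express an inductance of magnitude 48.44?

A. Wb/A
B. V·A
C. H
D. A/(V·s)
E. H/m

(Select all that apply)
A, C

inductance has SI base units: kg * m^2 / (A^2 * s^2)

Checking each option against kg * m^2 / (A^2 * s^2):
  A. Wb/A: ✓ matches
  B. V·A: ✗ does not match
  C. H: ✓ matches
  D. A/(V·s): ✗ does not match
  E. H/m: ✗ does not match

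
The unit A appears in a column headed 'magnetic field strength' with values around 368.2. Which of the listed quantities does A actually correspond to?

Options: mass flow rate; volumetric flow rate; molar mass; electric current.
electric current

magnetic field strength should have units dimensionally equivalent to A / m (e.g. A/m).
The given unit 'A' reduces to A. Of the listed options, that is the dimensionality of electric current.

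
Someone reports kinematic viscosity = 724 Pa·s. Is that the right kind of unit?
No

kinematic viscosity has SI base units: m^2 / s
Pa·s does NOT reduce to m^2 / s; a valid unit for kinematic viscosity would be e.g. m²/s.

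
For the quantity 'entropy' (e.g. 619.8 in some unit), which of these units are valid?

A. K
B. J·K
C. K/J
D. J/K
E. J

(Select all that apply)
D

entropy has SI base units: kg * m^2 / (s^2 * K)

Checking each option against kg * m^2 / (s^2 * K):
  A. K: ✗ does not match
  B. J·K: ✗ does not match
  C. K/J: ✗ does not match
  D. J/K: ✓ matches
  E. J: ✗ does not match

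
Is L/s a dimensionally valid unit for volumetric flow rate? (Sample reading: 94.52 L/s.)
Yes

volumetric flow rate has SI base units: m^3 / s
L/s reduces to the same SI base units, so it is a valid unit for volumetric flow rate.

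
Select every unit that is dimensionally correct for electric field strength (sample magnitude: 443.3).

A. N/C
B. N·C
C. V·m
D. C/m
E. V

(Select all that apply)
A

electric field strength has SI base units: kg * m / (A * s^3)

Checking each option against kg * m / (A * s^3):
  A. N/C: ✓ matches
  B. N·C: ✗ does not match
  C. V·m: ✗ does not match
  D. C/m: ✗ does not match
  E. V: ✗ does not match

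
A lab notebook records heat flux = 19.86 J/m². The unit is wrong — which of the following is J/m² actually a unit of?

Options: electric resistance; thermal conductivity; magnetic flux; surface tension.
surface tension

heat flux should have units dimensionally equivalent to kg / s^3 (e.g. W/m²).
The given unit 'J/m²' reduces to kg / s^2. Of the listed options, that is the dimensionality of surface tension.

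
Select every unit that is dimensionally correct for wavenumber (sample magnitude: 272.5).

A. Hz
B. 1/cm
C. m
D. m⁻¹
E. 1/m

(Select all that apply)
B, D, E

wavenumber has SI base units: 1 / m

Checking each option against 1 / m:
  A. Hz: ✗ does not match
  B. 1/cm: ✓ matches
  C. m: ✗ does not match
  D. m⁻¹: ✓ matches
  E. 1/m: ✓ matches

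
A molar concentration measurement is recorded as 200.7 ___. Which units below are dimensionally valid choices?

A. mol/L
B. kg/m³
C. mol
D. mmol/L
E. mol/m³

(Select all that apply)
A, D, E

molar concentration has SI base units: mol / m^3

Checking each option against mol / m^3:
  A. mol/L: ✓ matches
  B. kg/m³: ✗ does not match
  C. mol: ✗ does not match
  D. mmol/L: ✓ matches
  E. mol/m³: ✓ matches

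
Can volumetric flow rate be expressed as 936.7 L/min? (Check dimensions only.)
Yes

volumetric flow rate has SI base units: m^3 / s
L/min reduces to the same SI base units, so it is a valid unit for volumetric flow rate.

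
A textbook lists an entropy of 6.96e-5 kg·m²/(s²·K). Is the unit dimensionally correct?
Yes

entropy has SI base units: kg * m^2 / (s^2 * K)
kg·m²/(s²·K) reduces to the same SI base units, so it is a valid unit for entropy.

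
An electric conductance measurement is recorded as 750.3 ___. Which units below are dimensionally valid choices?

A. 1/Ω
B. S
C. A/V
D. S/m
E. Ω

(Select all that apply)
A, B, C

electric conductance has SI base units: A^2 * s^3 / (kg * m^2)

Checking each option against A^2 * s^3 / (kg * m^2):
  A. 1/Ω: ✓ matches
  B. S: ✓ matches
  C. A/V: ✓ matches
  D. S/m: ✗ does not match
  E. Ω: ✗ does not match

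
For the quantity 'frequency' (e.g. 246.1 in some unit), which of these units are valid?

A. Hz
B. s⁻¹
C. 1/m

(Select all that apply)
A, B

frequency has SI base units: 1 / s

Checking each option against 1 / s:
  A. Hz: ✓ matches
  B. s⁻¹: ✓ matches
  C. 1/m: ✗ does not match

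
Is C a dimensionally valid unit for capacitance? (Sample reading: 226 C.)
No

capacitance has SI base units: A^2 * s^4 / (kg * m^2)
C does NOT reduce to A^2 * s^4 / (kg * m^2); a valid unit for capacitance would be e.g. F.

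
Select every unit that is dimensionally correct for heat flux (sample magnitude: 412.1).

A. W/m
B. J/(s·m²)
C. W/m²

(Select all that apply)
B, C

heat flux has SI base units: kg / s^3

Checking each option against kg / s^3:
  A. W/m: ✗ does not match
  B. J/(s·m²): ✓ matches
  C. W/m²: ✓ matches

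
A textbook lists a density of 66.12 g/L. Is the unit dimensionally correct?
Yes

density has SI base units: kg / m^3
g/L reduces to the same SI base units, so it is a valid unit for density.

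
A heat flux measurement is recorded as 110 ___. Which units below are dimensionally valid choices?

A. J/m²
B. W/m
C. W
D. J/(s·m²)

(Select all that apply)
D

heat flux has SI base units: kg / s^3

Checking each option against kg / s^3:
  A. J/m²: ✗ does not match
  B. W/m: ✗ does not match
  C. W: ✗ does not match
  D. J/(s·m²): ✓ matches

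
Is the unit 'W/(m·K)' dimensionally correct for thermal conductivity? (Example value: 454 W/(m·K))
Yes

thermal conductivity has SI base units: kg * m / (s^3 * K)
W/(m·K) reduces to the same SI base units, so it is a valid unit for thermal conductivity.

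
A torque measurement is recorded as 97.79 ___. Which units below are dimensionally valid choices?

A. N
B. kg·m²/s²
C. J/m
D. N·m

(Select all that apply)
B, D

torque has SI base units: kg * m^2 / s^2

Checking each option against kg * m^2 / s^2:
  A. N: ✗ does not match
  B. kg·m²/s²: ✓ matches
  C. J/m: ✗ does not match
  D. N·m: ✓ matches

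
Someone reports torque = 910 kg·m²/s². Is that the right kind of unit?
Yes

torque has SI base units: kg * m^2 / s^2
kg·m²/s² reduces to the same SI base units, so it is a valid unit for torque.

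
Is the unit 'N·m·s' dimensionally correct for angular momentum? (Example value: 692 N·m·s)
Yes

angular momentum has SI base units: kg * m^2 / s
N·m·s reduces to the same SI base units, so it is a valid unit for angular momentum.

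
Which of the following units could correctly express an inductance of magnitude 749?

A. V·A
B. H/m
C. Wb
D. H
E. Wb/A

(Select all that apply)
D, E

inductance has SI base units: kg * m^2 / (A^2 * s^2)

Checking each option against kg * m^2 / (A^2 * s^2):
  A. V·A: ✗ does not match
  B. H/m: ✗ does not match
  C. Wb: ✗ does not match
  D. H: ✓ matches
  E. Wb/A: ✓ matches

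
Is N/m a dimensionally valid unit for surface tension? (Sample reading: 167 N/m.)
Yes

surface tension has SI base units: kg / s^2
N/m reduces to the same SI base units, so it is a valid unit for surface tension.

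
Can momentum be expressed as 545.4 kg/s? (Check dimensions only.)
No

momentum has SI base units: kg * m / s
kg/s does NOT reduce to kg * m / s; a valid unit for momentum would be e.g. kg·m/s.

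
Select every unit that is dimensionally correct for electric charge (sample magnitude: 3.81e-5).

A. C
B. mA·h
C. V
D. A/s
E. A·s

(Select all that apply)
A, B, E

electric charge has SI base units: A * s

Checking each option against A * s:
  A. C: ✓ matches
  B. mA·h: ✓ matches
  C. V: ✗ does not match
  D. A/s: ✗ does not match
  E. A·s: ✓ matches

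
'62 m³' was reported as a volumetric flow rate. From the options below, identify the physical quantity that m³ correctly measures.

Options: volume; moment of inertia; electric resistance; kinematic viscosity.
volume

volumetric flow rate should have units dimensionally equivalent to m^3 / s (e.g. m³/s).
The given unit 'm³' reduces to m^3. Of the listed options, that is the dimensionality of volume.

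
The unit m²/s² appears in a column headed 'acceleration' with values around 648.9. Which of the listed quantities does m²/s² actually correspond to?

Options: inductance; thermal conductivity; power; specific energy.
specific energy

acceleration should have units dimensionally equivalent to m / s^2 (e.g. m/s²).
The given unit 'm²/s²' reduces to m^2 / s^2. Of the listed options, that is the dimensionality of specific energy.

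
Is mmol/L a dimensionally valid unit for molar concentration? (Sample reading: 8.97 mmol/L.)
Yes

molar concentration has SI base units: mol / m^3
mmol/L reduces to the same SI base units, so it is a valid unit for molar concentration.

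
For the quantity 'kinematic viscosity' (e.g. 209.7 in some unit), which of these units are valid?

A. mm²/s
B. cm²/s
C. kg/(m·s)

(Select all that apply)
A, B

kinematic viscosity has SI base units: m^2 / s

Checking each option against m^2 / s:
  A. mm²/s: ✓ matches
  B. cm²/s: ✓ matches
  C. kg/(m·s): ✗ does not match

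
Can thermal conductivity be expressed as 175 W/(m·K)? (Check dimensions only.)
Yes

thermal conductivity has SI base units: kg * m / (s^3 * K)
W/(m·K) reduces to the same SI base units, so it is a valid unit for thermal conductivity.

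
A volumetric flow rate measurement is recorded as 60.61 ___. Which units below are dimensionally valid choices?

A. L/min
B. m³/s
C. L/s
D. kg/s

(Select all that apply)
A, B, C

volumetric flow rate has SI base units: m^3 / s

Checking each option against m^3 / s:
  A. L/min: ✓ matches
  B. m³/s: ✓ matches
  C. L/s: ✓ matches
  D. kg/s: ✗ does not match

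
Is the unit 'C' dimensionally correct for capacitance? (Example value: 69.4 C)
No

capacitance has SI base units: A^2 * s^4 / (kg * m^2)
C does NOT reduce to A^2 * s^4 / (kg * m^2); a valid unit for capacitance would be e.g. F.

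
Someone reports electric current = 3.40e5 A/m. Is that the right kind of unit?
No

electric current has SI base units: A
A/m does NOT reduce to A; a valid unit for electric current would be e.g. A.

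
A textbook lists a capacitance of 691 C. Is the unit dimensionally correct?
No

capacitance has SI base units: A^2 * s^4 / (kg * m^2)
C does NOT reduce to A^2 * s^4 / (kg * m^2); a valid unit for capacitance would be e.g. F.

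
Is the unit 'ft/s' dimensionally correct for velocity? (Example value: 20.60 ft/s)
Yes

velocity has SI base units: m / s
ft/s reduces to the same SI base units, so it is a valid unit for velocity.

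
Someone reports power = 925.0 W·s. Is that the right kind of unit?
No

power has SI base units: kg * m^2 / s^3
W·s does NOT reduce to kg * m^2 / s^3; a valid unit for power would be e.g. W.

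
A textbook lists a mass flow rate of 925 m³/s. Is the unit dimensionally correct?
No

mass flow rate has SI base units: kg / s
m³/s does NOT reduce to kg / s; a valid unit for mass flow rate would be e.g. kg/s.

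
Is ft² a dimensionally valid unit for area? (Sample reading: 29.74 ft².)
Yes

area has SI base units: m^2
ft² reduces to the same SI base units, so it is a valid unit for area.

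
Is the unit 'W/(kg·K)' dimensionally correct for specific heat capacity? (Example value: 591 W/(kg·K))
No

specific heat capacity has SI base units: m^2 / (s^2 * K)
W/(kg·K) does NOT reduce to m^2 / (s^2 * K); a valid unit for specific heat capacity would be e.g. J/(kg·K).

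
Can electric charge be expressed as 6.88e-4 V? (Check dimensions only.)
No

electric charge has SI base units: A * s
V does NOT reduce to A * s; a valid unit for electric charge would be e.g. C.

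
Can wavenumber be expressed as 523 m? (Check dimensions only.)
No

wavenumber has SI base units: 1 / m
m does NOT reduce to 1 / m; a valid unit for wavenumber would be e.g. 1/m.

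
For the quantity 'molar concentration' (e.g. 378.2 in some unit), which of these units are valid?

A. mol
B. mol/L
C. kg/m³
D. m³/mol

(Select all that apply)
B

molar concentration has SI base units: mol / m^3

Checking each option against mol / m^3:
  A. mol: ✗ does not match
  B. mol/L: ✓ matches
  C. kg/m³: ✗ does not match
  D. m³/mol: ✗ does not match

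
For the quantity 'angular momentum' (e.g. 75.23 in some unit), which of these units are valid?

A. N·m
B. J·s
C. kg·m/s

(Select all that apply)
B

angular momentum has SI base units: kg * m^2 / s

Checking each option against kg * m^2 / s:
  A. N·m: ✗ does not match
  B. J·s: ✓ matches
  C. kg·m/s: ✗ does not match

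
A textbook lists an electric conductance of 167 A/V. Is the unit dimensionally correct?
Yes

electric conductance has SI base units: A^2 * s^3 / (kg * m^2)
A/V reduces to the same SI base units, so it is a valid unit for electric conductance.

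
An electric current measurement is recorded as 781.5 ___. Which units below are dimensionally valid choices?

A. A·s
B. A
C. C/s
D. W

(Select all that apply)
B, C

electric current has SI base units: A

Checking each option against A:
  A. A·s: ✗ does not match
  B. A: ✓ matches
  C. C/s: ✓ matches
  D. W: ✗ does not match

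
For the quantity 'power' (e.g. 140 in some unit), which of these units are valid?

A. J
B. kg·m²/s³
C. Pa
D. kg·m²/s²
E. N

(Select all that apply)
B

power has SI base units: kg * m^2 / s^3

Checking each option against kg * m^2 / s^3:
  A. J: ✗ does not match
  B. kg·m²/s³: ✓ matches
  C. Pa: ✗ does not match
  D. kg·m²/s²: ✗ does not match
  E. N: ✗ does not match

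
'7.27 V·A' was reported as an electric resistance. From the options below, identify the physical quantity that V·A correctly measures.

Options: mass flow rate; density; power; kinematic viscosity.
power

electric resistance should have units dimensionally equivalent to kg * m^2 / (A^2 * s^3) (e.g. Ω).
The given unit 'V·A' reduces to kg * m^2 / s^3. Of the listed options, that is the dimensionality of power.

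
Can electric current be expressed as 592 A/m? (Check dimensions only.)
No

electric current has SI base units: A
A/m does NOT reduce to A; a valid unit for electric current would be e.g. A.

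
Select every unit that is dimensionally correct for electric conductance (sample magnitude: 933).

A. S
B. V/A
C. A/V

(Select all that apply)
A, C

electric conductance has SI base units: A^2 * s^3 / (kg * m^2)

Checking each option against A^2 * s^3 / (kg * m^2):
  A. S: ✓ matches
  B. V/A: ✗ does not match
  C. A/V: ✓ matches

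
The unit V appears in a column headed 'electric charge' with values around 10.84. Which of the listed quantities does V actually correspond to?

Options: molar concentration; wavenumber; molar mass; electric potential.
electric potential

electric charge should have units dimensionally equivalent to A * s (e.g. C).
The given unit 'V' reduces to kg * m^2 / (A * s^3). Of the listed options, that is the dimensionality of electric potential.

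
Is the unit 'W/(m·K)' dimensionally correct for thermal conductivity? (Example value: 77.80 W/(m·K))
Yes

thermal conductivity has SI base units: kg * m / (s^3 * K)
W/(m·K) reduces to the same SI base units, so it is a valid unit for thermal conductivity.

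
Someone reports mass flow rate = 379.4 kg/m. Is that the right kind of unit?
No

mass flow rate has SI base units: kg / s
kg/m does NOT reduce to kg / s; a valid unit for mass flow rate would be e.g. kg/s.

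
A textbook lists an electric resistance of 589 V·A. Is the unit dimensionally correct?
No

electric resistance has SI base units: kg * m^2 / (A^2 * s^3)
V·A does NOT reduce to kg * m^2 / (A^2 * s^3); a valid unit for electric resistance would be e.g. Ω.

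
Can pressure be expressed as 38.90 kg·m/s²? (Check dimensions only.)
No

pressure has SI base units: kg / (m * s^2)
kg·m/s² does NOT reduce to kg / (m * s^2); a valid unit for pressure would be e.g. Pa.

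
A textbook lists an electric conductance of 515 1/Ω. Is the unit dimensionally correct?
Yes

electric conductance has SI base units: A^2 * s^3 / (kg * m^2)
1/Ω reduces to the same SI base units, so it is a valid unit for electric conductance.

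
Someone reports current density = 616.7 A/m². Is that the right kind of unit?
Yes

current density has SI base units: A / m^2
A/m² reduces to the same SI base units, so it is a valid unit for current density.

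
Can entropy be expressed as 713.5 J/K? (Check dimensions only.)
Yes

entropy has SI base units: kg * m^2 / (s^2 * K)
J/K reduces to the same SI base units, so it is a valid unit for entropy.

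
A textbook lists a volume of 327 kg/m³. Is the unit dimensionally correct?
No

volume has SI base units: m^3
kg/m³ does NOT reduce to m^3; a valid unit for volume would be e.g. m³.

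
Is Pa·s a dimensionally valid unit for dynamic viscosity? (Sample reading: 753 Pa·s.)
Yes

dynamic viscosity has SI base units: kg / (m * s)
Pa·s reduces to the same SI base units, so it is a valid unit for dynamic viscosity.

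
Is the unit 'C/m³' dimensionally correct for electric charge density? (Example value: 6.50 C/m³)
Yes

electric charge density has SI base units: A * s / m^3
C/m³ reduces to the same SI base units, so it is a valid unit for electric charge density.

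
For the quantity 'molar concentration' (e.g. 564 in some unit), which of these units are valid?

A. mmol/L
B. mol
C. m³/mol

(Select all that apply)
A

molar concentration has SI base units: mol / m^3

Checking each option against mol / m^3:
  A. mmol/L: ✓ matches
  B. mol: ✗ does not match
  C. m³/mol: ✗ does not match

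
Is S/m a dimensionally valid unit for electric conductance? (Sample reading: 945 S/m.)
No

electric conductance has SI base units: A^2 * s^3 / (kg * m^2)
S/m does NOT reduce to A^2 * s^3 / (kg * m^2); a valid unit for electric conductance would be e.g. S.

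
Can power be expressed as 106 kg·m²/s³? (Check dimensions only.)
Yes

power has SI base units: kg * m^2 / s^3
kg·m²/s³ reduces to the same SI base units, so it is a valid unit for power.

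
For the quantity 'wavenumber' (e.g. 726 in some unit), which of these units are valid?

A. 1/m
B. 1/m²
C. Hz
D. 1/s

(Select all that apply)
A

wavenumber has SI base units: 1 / m

Checking each option against 1 / m:
  A. 1/m: ✓ matches
  B. 1/m²: ✗ does not match
  C. Hz: ✗ does not match
  D. 1/s: ✗ does not match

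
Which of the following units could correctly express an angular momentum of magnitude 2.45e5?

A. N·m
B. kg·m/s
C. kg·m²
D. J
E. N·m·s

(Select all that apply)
E

angular momentum has SI base units: kg * m^2 / s

Checking each option against kg * m^2 / s:
  A. N·m: ✗ does not match
  B. kg·m/s: ✗ does not match
  C. kg·m²: ✗ does not match
  D. J: ✗ does not match
  E. N·m·s: ✓ matches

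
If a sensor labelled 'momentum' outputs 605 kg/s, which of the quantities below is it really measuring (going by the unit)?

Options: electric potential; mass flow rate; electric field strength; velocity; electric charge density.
mass flow rate

momentum should have units dimensionally equivalent to kg * m / s (e.g. kg·m/s).
The given unit 'kg/s' reduces to kg / s. Of the listed options, that is the dimensionality of mass flow rate.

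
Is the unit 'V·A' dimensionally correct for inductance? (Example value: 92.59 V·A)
No

inductance has SI base units: kg * m^2 / (A^2 * s^2)
V·A does NOT reduce to kg * m^2 / (A^2 * s^2); a valid unit for inductance would be e.g. H.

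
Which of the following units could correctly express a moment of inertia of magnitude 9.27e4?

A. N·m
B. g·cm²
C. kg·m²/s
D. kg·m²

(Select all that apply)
B, D

moment of inertia has SI base units: kg * m^2

Checking each option against kg * m^2:
  A. N·m: ✗ does not match
  B. g·cm²: ✓ matches
  C. kg·m²/s: ✗ does not match
  D. kg·m²: ✓ matches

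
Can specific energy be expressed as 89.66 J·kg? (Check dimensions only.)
No

specific energy has SI base units: m^2 / s^2
J·kg does NOT reduce to m^2 / s^2; a valid unit for specific energy would be e.g. J/kg.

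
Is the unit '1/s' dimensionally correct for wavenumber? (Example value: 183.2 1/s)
No

wavenumber has SI base units: 1 / m
1/s does NOT reduce to 1 / m; a valid unit for wavenumber would be e.g. 1/m.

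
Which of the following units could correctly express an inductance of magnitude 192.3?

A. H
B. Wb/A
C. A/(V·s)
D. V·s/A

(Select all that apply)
A, B, D

inductance has SI base units: kg * m^2 / (A^2 * s^2)

Checking each option against kg * m^2 / (A^2 * s^2):
  A. H: ✓ matches
  B. Wb/A: ✓ matches
  C. A/(V·s): ✗ does not match
  D. V·s/A: ✓ matches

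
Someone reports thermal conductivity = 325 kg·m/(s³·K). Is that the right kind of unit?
Yes

thermal conductivity has SI base units: kg * m / (s^3 * K)
kg·m/(s³·K) reduces to the same SI base units, so it is a valid unit for thermal conductivity.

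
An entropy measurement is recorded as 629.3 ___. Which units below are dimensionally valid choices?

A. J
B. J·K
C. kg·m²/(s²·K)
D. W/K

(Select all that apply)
C

entropy has SI base units: kg * m^2 / (s^2 * K)

Checking each option against kg * m^2 / (s^2 * K):
  A. J: ✗ does not match
  B. J·K: ✗ does not match
  C. kg·m²/(s²·K): ✓ matches
  D. W/K: ✗ does not match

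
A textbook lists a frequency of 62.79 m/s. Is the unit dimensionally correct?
No

frequency has SI base units: 1 / s
m/s does NOT reduce to 1 / s; a valid unit for frequency would be e.g. Hz.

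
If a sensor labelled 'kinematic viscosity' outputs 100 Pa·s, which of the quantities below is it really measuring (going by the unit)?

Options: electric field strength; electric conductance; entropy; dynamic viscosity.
dynamic viscosity

kinematic viscosity should have units dimensionally equivalent to m^2 / s (e.g. m²/s).
The given unit 'Pa·s' reduces to kg / (m * s). Of the listed options, that is the dimensionality of dynamic viscosity.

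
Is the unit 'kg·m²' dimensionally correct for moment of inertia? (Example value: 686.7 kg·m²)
Yes

moment of inertia has SI base units: kg * m^2
kg·m² reduces to the same SI base units, so it is a valid unit for moment of inertia.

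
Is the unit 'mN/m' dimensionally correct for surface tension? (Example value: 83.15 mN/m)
Yes

surface tension has SI base units: kg / s^2
mN/m reduces to the same SI base units, so it is a valid unit for surface tension.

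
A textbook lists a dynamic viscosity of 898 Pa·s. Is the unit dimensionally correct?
Yes

dynamic viscosity has SI base units: kg / (m * s)
Pa·s reduces to the same SI base units, so it is a valid unit for dynamic viscosity.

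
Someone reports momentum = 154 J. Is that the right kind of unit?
No

momentum has SI base units: kg * m / s
J does NOT reduce to kg * m / s; a valid unit for momentum would be e.g. kg·m/s.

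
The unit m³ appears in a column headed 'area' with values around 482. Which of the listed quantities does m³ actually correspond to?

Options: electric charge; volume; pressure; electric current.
volume

area should have units dimensionally equivalent to m^2 (e.g. m²).
The given unit 'm³' reduces to m^3. Of the listed options, that is the dimensionality of volume.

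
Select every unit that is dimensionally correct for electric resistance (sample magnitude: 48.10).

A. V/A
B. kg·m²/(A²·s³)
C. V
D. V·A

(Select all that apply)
A, B

electric resistance has SI base units: kg * m^2 / (A^2 * s^3)

Checking each option against kg * m^2 / (A^2 * s^3):
  A. V/A: ✓ matches
  B. kg·m²/(A²·s³): ✓ matches
  C. V: ✗ does not match
  D. V·A: ✗ does not match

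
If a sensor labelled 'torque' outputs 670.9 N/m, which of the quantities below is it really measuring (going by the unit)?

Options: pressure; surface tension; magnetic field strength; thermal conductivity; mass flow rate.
surface tension

torque should have units dimensionally equivalent to kg * m^2 / s^2 (e.g. N·m).
The given unit 'N/m' reduces to kg / s^2. Of the listed options, that is the dimensionality of surface tension.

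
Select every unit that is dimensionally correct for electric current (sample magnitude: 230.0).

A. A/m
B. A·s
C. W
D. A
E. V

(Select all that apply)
D

electric current has SI base units: A

Checking each option against A:
  A. A/m: ✗ does not match
  B. A·s: ✗ does not match
  C. W: ✗ does not match
  D. A: ✓ matches
  E. V: ✗ does not match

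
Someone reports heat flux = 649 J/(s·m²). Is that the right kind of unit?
Yes

heat flux has SI base units: kg / s^3
J/(s·m²) reduces to the same SI base units, so it is a valid unit for heat flux.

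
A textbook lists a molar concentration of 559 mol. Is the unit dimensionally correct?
No

molar concentration has SI base units: mol / m^3
mol does NOT reduce to mol / m^3; a valid unit for molar concentration would be e.g. mol/m³.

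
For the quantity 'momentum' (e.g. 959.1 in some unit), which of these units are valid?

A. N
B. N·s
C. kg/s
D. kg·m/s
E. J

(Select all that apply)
B, D

momentum has SI base units: kg * m / s

Checking each option against kg * m / s:
  A. N: ✗ does not match
  B. N·s: ✓ matches
  C. kg/s: ✗ does not match
  D. kg·m/s: ✓ matches
  E. J: ✗ does not match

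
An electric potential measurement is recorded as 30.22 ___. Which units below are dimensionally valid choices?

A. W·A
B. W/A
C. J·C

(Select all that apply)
B

electric potential has SI base units: kg * m^2 / (A * s^3)

Checking each option against kg * m^2 / (A * s^3):
  A. W·A: ✗ does not match
  B. W/A: ✓ matches
  C. J·C: ✗ does not match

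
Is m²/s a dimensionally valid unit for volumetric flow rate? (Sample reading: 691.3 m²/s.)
No

volumetric flow rate has SI base units: m^3 / s
m²/s does NOT reduce to m^3 / s; a valid unit for volumetric flow rate would be e.g. m³/s.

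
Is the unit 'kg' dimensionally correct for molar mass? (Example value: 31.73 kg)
No

molar mass has SI base units: kg / mol
kg does NOT reduce to kg / mol; a valid unit for molar mass would be e.g. kg/mol.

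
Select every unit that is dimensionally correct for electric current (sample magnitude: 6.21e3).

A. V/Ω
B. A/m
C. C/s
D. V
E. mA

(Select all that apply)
A, C, E

electric current has SI base units: A

Checking each option against A:
  A. V/Ω: ✓ matches
  B. A/m: ✗ does not match
  C. C/s: ✓ matches
  D. V: ✗ does not match
  E. mA: ✓ matches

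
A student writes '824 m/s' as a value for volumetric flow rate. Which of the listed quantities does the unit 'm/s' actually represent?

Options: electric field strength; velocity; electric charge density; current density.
velocity

volumetric flow rate should have units dimensionally equivalent to m^3 / s (e.g. m³/s).
The given unit 'm/s' reduces to m / s. Of the listed options, that is the dimensionality of velocity.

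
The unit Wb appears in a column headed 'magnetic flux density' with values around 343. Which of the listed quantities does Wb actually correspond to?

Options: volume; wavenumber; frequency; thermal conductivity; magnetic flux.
magnetic flux

magnetic flux density should have units dimensionally equivalent to kg / (A * s^2) (e.g. T).
The given unit 'Wb' reduces to kg * m^2 / (A * s^2). Of the listed options, that is the dimensionality of magnetic flux.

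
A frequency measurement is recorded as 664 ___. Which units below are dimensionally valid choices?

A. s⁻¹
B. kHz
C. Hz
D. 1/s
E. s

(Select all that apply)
A, B, C, D

frequency has SI base units: 1 / s

Checking each option against 1 / s:
  A. s⁻¹: ✓ matches
  B. kHz: ✓ matches
  C. Hz: ✓ matches
  D. 1/s: ✓ matches
  E. s: ✗ does not match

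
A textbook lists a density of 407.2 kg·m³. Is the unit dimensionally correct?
No

density has SI base units: kg / m^3
kg·m³ does NOT reduce to kg / m^3; a valid unit for density would be e.g. kg/m³.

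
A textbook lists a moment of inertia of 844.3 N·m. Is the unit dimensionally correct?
No

moment of inertia has SI base units: kg * m^2
N·m does NOT reduce to kg * m^2; a valid unit for moment of inertia would be e.g. kg·m².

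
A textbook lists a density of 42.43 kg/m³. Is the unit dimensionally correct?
Yes

density has SI base units: kg / m^3
kg/m³ reduces to the same SI base units, so it is a valid unit for density.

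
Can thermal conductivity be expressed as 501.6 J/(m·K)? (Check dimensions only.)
No

thermal conductivity has SI base units: kg * m / (s^3 * K)
J/(m·K) does NOT reduce to kg * m / (s^3 * K); a valid unit for thermal conductivity would be e.g. W/(m·K).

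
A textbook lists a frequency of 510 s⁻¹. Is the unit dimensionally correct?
Yes

frequency has SI base units: 1 / s
s⁻¹ reduces to the same SI base units, so it is a valid unit for frequency.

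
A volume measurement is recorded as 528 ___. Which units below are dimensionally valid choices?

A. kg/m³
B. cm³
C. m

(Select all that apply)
B

volume has SI base units: m^3

Checking each option against m^3:
  A. kg/m³: ✗ does not match
  B. cm³: ✓ matches
  C. m: ✗ does not match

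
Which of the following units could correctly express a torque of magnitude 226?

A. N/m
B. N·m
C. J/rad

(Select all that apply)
B, C

torque has SI base units: kg * m^2 / s^2

Checking each option against kg * m^2 / s^2:
  A. N/m: ✗ does not match
  B. N·m: ✓ matches
  C. J/rad: ✓ matches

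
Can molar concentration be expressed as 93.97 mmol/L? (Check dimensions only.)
Yes

molar concentration has SI base units: mol / m^3
mmol/L reduces to the same SI base units, so it is a valid unit for molar concentration.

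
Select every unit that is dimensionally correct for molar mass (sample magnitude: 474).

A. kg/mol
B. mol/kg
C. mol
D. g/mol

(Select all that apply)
A, D

molar mass has SI base units: kg / mol

Checking each option against kg / mol:
  A. kg/mol: ✓ matches
  B. mol/kg: ✗ does not match
  C. mol: ✗ does not match
  D. g/mol: ✓ matches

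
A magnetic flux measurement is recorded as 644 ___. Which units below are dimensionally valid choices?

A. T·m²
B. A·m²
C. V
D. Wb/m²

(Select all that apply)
A

magnetic flux has SI base units: kg * m^2 / (A * s^2)

Checking each option against kg * m^2 / (A * s^2):
  A. T·m²: ✓ matches
  B. A·m²: ✗ does not match
  C. V: ✗ does not match
  D. Wb/m²: ✗ does not match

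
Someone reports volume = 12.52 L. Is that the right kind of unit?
Yes

volume has SI base units: m^3
L reduces to the same SI base units, so it is a valid unit for volume.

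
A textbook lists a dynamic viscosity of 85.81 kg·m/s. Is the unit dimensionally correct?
No

dynamic viscosity has SI base units: kg / (m * s)
kg·m/s does NOT reduce to kg / (m * s); a valid unit for dynamic viscosity would be e.g. Pa·s.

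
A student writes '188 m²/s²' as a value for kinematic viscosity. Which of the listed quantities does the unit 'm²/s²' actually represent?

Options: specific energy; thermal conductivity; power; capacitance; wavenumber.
specific energy

kinematic viscosity should have units dimensionally equivalent to m^2 / s (e.g. m²/s).
The given unit 'm²/s²' reduces to m^2 / s^2. Of the listed options, that is the dimensionality of specific energy.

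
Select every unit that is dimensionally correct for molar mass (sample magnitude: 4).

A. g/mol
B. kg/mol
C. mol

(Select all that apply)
A, B

molar mass has SI base units: kg / mol

Checking each option against kg / mol:
  A. g/mol: ✓ matches
  B. kg/mol: ✓ matches
  C. mol: ✗ does not match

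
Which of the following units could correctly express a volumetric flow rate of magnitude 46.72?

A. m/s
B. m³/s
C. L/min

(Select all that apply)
B, C

volumetric flow rate has SI base units: m^3 / s

Checking each option against m^3 / s:
  A. m/s: ✗ does not match
  B. m³/s: ✓ matches
  C. L/min: ✓ matches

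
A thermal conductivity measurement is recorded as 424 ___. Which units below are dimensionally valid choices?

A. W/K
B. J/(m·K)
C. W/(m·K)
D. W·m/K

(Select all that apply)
C

thermal conductivity has SI base units: kg * m / (s^3 * K)

Checking each option against kg * m / (s^3 * K):
  A. W/K: ✗ does not match
  B. J/(m·K): ✗ does not match
  C. W/(m·K): ✓ matches
  D. W·m/K: ✗ does not match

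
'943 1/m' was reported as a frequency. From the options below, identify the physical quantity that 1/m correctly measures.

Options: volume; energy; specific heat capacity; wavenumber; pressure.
wavenumber

frequency should have units dimensionally equivalent to 1 / s (e.g. Hz).
The given unit '1/m' reduces to 1 / m. Of the listed options, that is the dimensionality of wavenumber.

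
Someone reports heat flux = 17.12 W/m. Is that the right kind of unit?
No

heat flux has SI base units: kg / s^3
W/m does NOT reduce to kg / s^3; a valid unit for heat flux would be e.g. W/m².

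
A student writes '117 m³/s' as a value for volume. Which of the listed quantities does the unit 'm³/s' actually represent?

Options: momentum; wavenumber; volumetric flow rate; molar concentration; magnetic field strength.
volumetric flow rate

volume should have units dimensionally equivalent to m^3 (e.g. m³).
The given unit 'm³/s' reduces to m^3 / s. Of the listed options, that is the dimensionality of volumetric flow rate.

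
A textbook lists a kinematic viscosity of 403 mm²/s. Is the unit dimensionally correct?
Yes

kinematic viscosity has SI base units: m^2 / s
mm²/s reduces to the same SI base units, so it is a valid unit for kinematic viscosity.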